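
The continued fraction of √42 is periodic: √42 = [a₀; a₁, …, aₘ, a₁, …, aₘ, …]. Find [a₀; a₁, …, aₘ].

[6; 2, 12]

a₀ = ⌊√42⌋ = 6.
With m₀=0, d₀=1 and mₖ₊₁ = dₖaₖ − mₖ, dₖ₊₁ = (n − mₖ₊₁²)/dₖ, aₖ₊₁ = ⌊(a₀+mₖ₊₁)/dₖ₊₁⌋:
  k=1: m=6, d=6, a=2
  k=2: m=6, d=1, a=12
d=1 and a=2a₀=12 at k=2, so the next step gives (m, d) = (6, 6) again — its k=1 value — and the period has length 2.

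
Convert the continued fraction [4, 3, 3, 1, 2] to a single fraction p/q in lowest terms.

Fold from the inside: start with 2/1.
  1 + 1/2 = 3/2
  3 + 2/3 = 11/3
  3 + 3/11 = 36/11
  4 + 11/36 = 155/36

155/36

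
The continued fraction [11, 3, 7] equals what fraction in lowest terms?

249/22

Fold from the inside: start with 7/1.
  3 + 1/7 = 22/7
  11 + 7/22 = 249/22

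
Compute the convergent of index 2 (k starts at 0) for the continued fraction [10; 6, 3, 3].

Using pₖ = aₖpₖ₋₁ + pₖ₋₂, qₖ = aₖqₖ₋₁ + qₖ₋₂ (with p₋₁=1, p₋₂=0, q₋₁=0, q₋₂=1):
  k=0: a=10, p=10, q=1
  k=1: a=6, p=61, q=6
  k=2: a=3, p=193, q=19

193/19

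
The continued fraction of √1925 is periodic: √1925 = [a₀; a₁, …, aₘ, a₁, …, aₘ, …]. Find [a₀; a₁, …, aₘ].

[43; 1, 6, 1, 86]

a₀ = ⌊√1925⌋ = 43.
With m₀=0, d₀=1 and mₖ₊₁ = dₖaₖ − mₖ, dₖ₊₁ = (n − mₖ₊₁²)/dₖ, aₖ₊₁ = ⌊(a₀+mₖ₊₁)/dₖ₊₁⌋:
  k=1: m=43, d=76, a=1
  k=2: m=33, d=11, a=6
  k=3: m=33, d=76, a=1
  k=4: m=43, d=1, a=86
d=1 and a=2a₀=86 at k=4, so the next step gives (m, d) = (43, 76) again — its k=1 value — and the period has length 4.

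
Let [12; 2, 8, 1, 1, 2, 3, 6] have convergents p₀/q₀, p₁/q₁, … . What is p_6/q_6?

3854/309

Using pₖ = aₖpₖ₋₁ + pₖ₋₂, qₖ = aₖqₖ₋₁ + qₖ₋₂ (with p₋₁=1, p₋₂=0, q₋₁=0, q₋₂=1):
  k=0: a=12, p=12, q=1
  k=1: a=2, p=25, q=2
  k=2: a=8, p=212, q=17
  k=3: a=1, p=237, q=19
  k=4: a=1, p=449, q=36
  k=5: a=2, p=1135, q=91
  k=6: a=3, p=3854, q=309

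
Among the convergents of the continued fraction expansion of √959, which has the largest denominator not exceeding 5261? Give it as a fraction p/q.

59489/1921

√959 = [30; 1, 29, 1, 60, …] (period length 4).
Convergents:
  p_0/q_0 = 30/1
  p_1/q_1 = 31/1
  p_2/q_2 = 929/30
  p_3/q_3 = 960/31
  p_4/q_4 = 58529/1890
  p_5/q_5 = 59489/1921
  p_6/q_6 = 1783710/57599
q_5 = 1921 ≤ 5261 < 57599 = q_6, so the answer is 59489/1921.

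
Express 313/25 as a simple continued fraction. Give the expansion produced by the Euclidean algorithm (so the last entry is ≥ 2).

313 = 12·25 + 13
25 = 1·13 + 12
13 = 1·12 + 1
12 = 12·1 + 0  (stop)
So 313/25 = [12; 1, 1, 12].

[12; 1, 1, 12]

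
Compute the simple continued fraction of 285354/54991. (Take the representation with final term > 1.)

[5; 5, 3, 2, 8, 9, 6, 3]

285354 = 5×54991 + 10399
54991 = 5×10399 + 2996
10399 = 3×2996 + 1411
2996 = 2×1411 + 174
1411 = 8×174 + 19
174 = 9×19 + 3
19 = 6×3 + 1
3 = 3×1 + 0  (stop)
So 285354/54991 = [5; 5, 3, 2, 8, 9, 6, 3].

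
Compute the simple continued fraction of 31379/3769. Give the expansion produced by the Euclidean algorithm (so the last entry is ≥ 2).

[8; 3, 13, 1, 16, 1, 1, 2]

31379 = 8*3769 + 1227
3769 = 3*1227 + 88
1227 = 13*88 + 83
88 = 1*83 + 5
83 = 16*5 + 3
5 = 1*3 + 2
3 = 1*2 + 1
2 = 2*1 + 0  (stop)
So 31379/3769 = [8; 3, 13, 1, 16, 1, 1, 2].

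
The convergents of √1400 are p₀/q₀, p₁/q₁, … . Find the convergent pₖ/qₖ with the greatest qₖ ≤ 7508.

167963/4489

√1400 = [37; 2, 2, 2, 74, …] (period length 4).
Convergents:
  p_0/q_0 = 37/1
  p_1/q_1 = 75/2
  p_2/q_2 = 187/5
  p_3/q_3 = 449/12
  p_4/q_4 = 33413/893
  p_5/q_5 = 67275/1798
  p_6/q_6 = 167963/4489
  p_7/q_7 = 403201/10776
q_6 = 4489 ≤ 7508 < 10776 = q_7, so the answer is 167963/4489.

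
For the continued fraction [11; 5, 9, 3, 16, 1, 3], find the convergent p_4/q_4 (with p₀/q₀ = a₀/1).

Using pₖ = aₖpₖ₋₁ + pₖ₋₂, qₖ = aₖqₖ₋₁ + qₖ₋₂ (with p₋₁=1, p₋₂=0, q₋₁=0, q₋₂=1):
  k=0: a=11, p=11, q=1
  k=1: a=5, p=56, q=5
  k=2: a=9, p=515, q=46
  k=3: a=3, p=1601, q=143
  k=4: a=16, p=26131, q=2334

26131/2334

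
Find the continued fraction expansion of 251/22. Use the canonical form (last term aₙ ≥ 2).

[11; 2, 2, 4]

251 = 11·22 + 9
22 = 2·9 + 4
9 = 2·4 + 1
4 = 4·1 + 0  (stop)
So 251/22 = [11; 2, 2, 4].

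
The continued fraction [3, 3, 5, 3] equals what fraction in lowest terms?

169/51

Fold from the inside: start with 3/1.
  5 + 1/3 = 16/3
  3 + 3/16 = 51/16
  3 + 16/51 = 169/51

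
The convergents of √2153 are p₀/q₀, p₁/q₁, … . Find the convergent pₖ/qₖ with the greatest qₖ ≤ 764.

21437/462

√2153 = [46; 2, 2, 92, …] (period length 3).
Convergents:
  p_0/q_0 = 46/1
  p_1/q_1 = 93/2
  p_2/q_2 = 232/5
  p_3/q_3 = 21437/462
  p_4/q_4 = 43106/929
q_3 = 462 ≤ 764 < 929 = q_4, so the answer is 21437/462.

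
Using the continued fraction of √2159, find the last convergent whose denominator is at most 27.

√2159 = [46; 2, 6, 1, 1, 1, 6, 2, 92, …] (period length 8).
Convergents:
  p_0/q_0 = 46/1
  p_1/q_1 = 93/2
  p_2/q_2 = 604/13
  p_3/q_3 = 697/15
  p_4/q_4 = 1301/28
q_3 = 15 ≤ 27 < 28 = q_4, so the answer is 697/15.

697/15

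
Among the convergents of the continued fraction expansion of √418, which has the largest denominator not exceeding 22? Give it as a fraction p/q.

√418 = [20; 2, 4, 20, 4, 2, 40, …] (period length 6).
Convergents:
  p_0/q_0 = 20/1
  p_1/q_1 = 41/2
  p_2/q_2 = 184/9
  p_3/q_3 = 3721/182
q_2 = 9 ≤ 22 < 182 = q_3, so the answer is 184/9.

184/9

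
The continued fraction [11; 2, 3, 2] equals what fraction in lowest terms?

Fold from the inside: start with 2/1.
  3 + 1/2 = 7/2
  2 + 2/7 = 16/7
  11 + 7/16 = 183/16

183/16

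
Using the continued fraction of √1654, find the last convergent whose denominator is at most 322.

9964/245

√1654 = [40; 1, 2, 40, 2, 1, 80, …] (period length 6).
Convergents:
  p_0/q_0 = 40/1
  p_1/q_1 = 41/1
  p_2/q_2 = 122/3
  p_3/q_3 = 4921/121
  p_4/q_4 = 9964/245
  p_5/q_5 = 14885/366
q_4 = 245 ≤ 322 < 366 = q_5, so the answer is 9964/245.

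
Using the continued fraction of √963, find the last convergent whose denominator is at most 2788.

√963 = [31; 31, 62, …] (period length 2).
Convergents:
  p_0/q_0 = 31/1
  p_1/q_1 = 962/31
  p_2/q_2 = 59675/1923
  p_3/q_3 = 1850887/59644
q_2 = 1923 ≤ 2788 < 59644 = q_3, so the answer is 59675/1923.

59675/1923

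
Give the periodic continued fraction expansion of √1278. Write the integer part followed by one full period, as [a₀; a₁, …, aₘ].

[35; 1, 2, 1, 70]

a₀ = ⌊√1278⌋ = 35.
With m₀=0, d₀=1 and mₖ₊₁ = dₖaₖ − mₖ, dₖ₊₁ = (n − mₖ₊₁²)/dₖ, aₖ₊₁ = ⌊(a₀+mₖ₊₁)/dₖ₊₁⌋:
  k=1: m=35, d=53, a=1
  k=2: m=18, d=18, a=2
  k=3: m=18, d=53, a=1
  k=4: m=35, d=1, a=70
d=1 and a=2a₀=70 at k=4, so the next step gives (m, d) = (35, 53) again — its k=1 value — and the period has length 4.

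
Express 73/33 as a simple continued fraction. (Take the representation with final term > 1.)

73 = 2*33 + 7
33 = 4*7 + 5
7 = 1*5 + 2
5 = 2*2 + 1
2 = 2*1 + 0  (stop)
So 73/33 = [2; 4, 1, 2, 2].

[2; 4, 1, 2, 2]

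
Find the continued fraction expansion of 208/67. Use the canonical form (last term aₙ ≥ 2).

[3; 9, 1, 1, 3]

208 = 3×67 + 7
67 = 9×7 + 4
7 = 1×4 + 3
4 = 1×3 + 1
3 = 3×1 + 0  (stop)
So 208/67 = [3; 9, 1, 1, 3].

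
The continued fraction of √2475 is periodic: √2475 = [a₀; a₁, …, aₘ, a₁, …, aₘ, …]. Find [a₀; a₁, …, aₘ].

[49; 1, 2, 1, 98]

a₀ = ⌊√2475⌋ = 49.
With m₀=0, d₀=1 and mₖ₊₁ = dₖaₖ − mₖ, dₖ₊₁ = (n − mₖ₊₁²)/dₖ, aₖ₊₁ = ⌊(a₀+mₖ₊₁)/dₖ₊₁⌋:
  k=1: m=49, d=74, a=1
  k=2: m=25, d=25, a=2
  k=3: m=25, d=74, a=1
  k=4: m=49, d=1, a=98
d=1 and a=2a₀=98 at k=4, so the next step gives (m, d) = (49, 74) again — its k=1 value — and the period has length 4.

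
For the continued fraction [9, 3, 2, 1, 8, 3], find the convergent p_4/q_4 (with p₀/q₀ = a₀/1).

809/87

Using pₖ = aₖpₖ₋₁ + pₖ₋₂, qₖ = aₖqₖ₋₁ + qₖ₋₂ (with p₋₁=1, p₋₂=0, q₋₁=0, q₋₂=1):
  k=0: a=9, p=9, q=1
  k=1: a=3, p=28, q=3
  k=2: a=2, p=65, q=7
  k=3: a=1, p=93, q=10
  k=4: a=8, p=809, q=87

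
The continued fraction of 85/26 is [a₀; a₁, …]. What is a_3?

85 = 3·26 + 7   →  a_0 = 3
26 = 3·7 + 5   →  a_1 = 3
7 = 1·5 + 2   →  a_2 = 1
5 = 2·2 + 1   →  a_3 = 2

2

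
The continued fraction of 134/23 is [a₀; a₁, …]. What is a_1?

134 = 5·23 + 19   →  a_0 = 5
23 = 1·19 + 4   →  a_1 = 1

1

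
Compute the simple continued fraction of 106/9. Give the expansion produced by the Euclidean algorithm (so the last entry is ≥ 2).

106 = 11×9 + 7
9 = 1×7 + 2
7 = 3×2 + 1
2 = 2×1 + 0  (stop)
So 106/9 = [11; 1, 3, 2].

[11; 1, 3, 2]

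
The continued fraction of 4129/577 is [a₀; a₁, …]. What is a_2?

2

4129 = 7·577 + 90   →  a_0 = 7
577 = 6·90 + 37   →  a_1 = 6
90 = 2·37 + 16   →  a_2 = 2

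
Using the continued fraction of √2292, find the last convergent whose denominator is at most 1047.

√2292 = [47; 1, 6, 1, 94, …] (period length 4).
Convergents:
  p_0/q_0 = 47/1
  p_1/q_1 = 48/1
  p_2/q_2 = 335/7
  p_3/q_3 = 383/8
  p_4/q_4 = 36337/759
  p_5/q_5 = 36720/767
  p_6/q_6 = 256657/5361
q_5 = 767 ≤ 1047 < 5361 = q_6, so the answer is 36720/767.

36720/767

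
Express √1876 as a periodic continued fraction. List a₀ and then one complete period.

[43; 3, 5, 12, 5, 3, 86]

a₀ = ⌊√1876⌋ = 43.
With m₀=0, d₀=1 and mₖ₊₁ = dₖaₖ − mₖ, dₖ₊₁ = (n − mₖ₊₁²)/dₖ, aₖ₊₁ = ⌊(a₀+mₖ₊₁)/dₖ₊₁⌋:
  k=1: m=43, d=27, a=3
  k=2: m=38, d=16, a=5
  k=3: m=42, d=7, a=12
  k=4: m=42, d=16, a=5
  k=5: m=38, d=27, a=3
  k=6: m=43, d=1, a=86
d=1 and a=2a₀=86 at k=6, so the next step gives (m, d) = (43, 27) again — its k=1 value — and the period has length 6.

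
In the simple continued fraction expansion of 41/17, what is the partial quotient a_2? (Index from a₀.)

2

41 = 2·17 + 7   →  a_0 = 2
17 = 2·7 + 3   →  a_1 = 2
7 = 2·3 + 1   →  a_2 = 2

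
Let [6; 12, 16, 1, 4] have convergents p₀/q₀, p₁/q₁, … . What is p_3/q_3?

Using pₖ = aₖpₖ₋₁ + pₖ₋₂, qₖ = aₖqₖ₋₁ + qₖ₋₂ (with p₋₁=1, p₋₂=0, q₋₁=0, q₋₂=1):
  k=0: a=6, p=6, q=1
  k=1: a=12, p=73, q=12
  k=2: a=16, p=1174, q=193
  k=3: a=1, p=1247, q=205

1247/205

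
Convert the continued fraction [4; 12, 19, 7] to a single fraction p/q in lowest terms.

6594/1615

Fold from the inside: start with 7/1.
  19 + 1/7 = 134/7
  12 + 7/134 = 1615/134
  4 + 134/1615 = 6594/1615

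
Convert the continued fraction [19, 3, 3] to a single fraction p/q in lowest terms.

Fold from the inside: start with 3/1.
  3 + 1/3 = 10/3
  19 + 3/10 = 193/10

193/10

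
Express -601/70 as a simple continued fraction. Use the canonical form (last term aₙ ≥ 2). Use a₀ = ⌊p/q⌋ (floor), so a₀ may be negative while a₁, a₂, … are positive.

-601 = -9·70 + 29
70 = 2·29 + 12
29 = 2·12 + 5
12 = 2·5 + 2
5 = 2·2 + 1
2 = 2·1 + 0  (stop)
So -601/70 = [-9; 2, 2, 2, 2, 2].

[-9; 2, 2, 2, 2, 2]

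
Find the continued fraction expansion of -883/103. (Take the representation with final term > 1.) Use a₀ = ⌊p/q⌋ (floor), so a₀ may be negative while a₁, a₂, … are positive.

[-9; 2, 2, 1, 14]

-883 = -9×103 + 44
103 = 2×44 + 15
44 = 2×15 + 14
15 = 1×14 + 1
14 = 14×1 + 0  (stop)
So -883/103 = [-9; 2, 2, 1, 14].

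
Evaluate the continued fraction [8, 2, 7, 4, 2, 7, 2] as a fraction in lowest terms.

Fold from the inside: start with 2/1.
  7 + 1/2 = 15/2
  2 + 2/15 = 32/15
  4 + 15/32 = 143/32
  7 + 32/143 = 1033/143
  2 + 143/1033 = 2209/1033
  8 + 1033/2209 = 18705/2209

18705/2209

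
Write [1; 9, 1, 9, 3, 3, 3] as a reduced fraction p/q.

3707/3367

Using pₖ = aₖpₖ₋₁ + pₖ₋₂ and qₖ = aₖqₖ₋₁ + qₖ₋₂:
  k=0: a=1, p=1, q=1
  k=1: a=9, p=10, q=9
  k=2: a=1, p=11, q=10
  k=3: a=9, p=109, q=99
  k=4: a=3, p=338, q=307
  k=5: a=3, p=1123, q=1020
  k=6: a=3, p=3707, q=3367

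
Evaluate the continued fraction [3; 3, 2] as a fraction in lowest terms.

Using pₖ = aₖpₖ₋₁ + pₖ₋₂ and qₖ = aₖqₖ₋₁ + qₖ₋₂:
  k=0: a=3, p=3, q=1
  k=1: a=3, p=10, q=3
  k=2: a=2, p=23, q=7

23/7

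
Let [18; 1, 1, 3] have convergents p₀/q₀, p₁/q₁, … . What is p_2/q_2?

Using pₖ = aₖpₖ₋₁ + pₖ₋₂, qₖ = aₖqₖ₋₁ + qₖ₋₂ (with p₋₁=1, p₋₂=0, q₋₁=0, q₋₂=1):
  k=0: a=18, p=18, q=1
  k=1: a=1, p=19, q=1
  k=2: a=1, p=37, q=2

37/2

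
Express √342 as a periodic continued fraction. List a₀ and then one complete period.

a₀ = ⌊√342⌋ = 18.
With m₀=0, d₀=1 and mₖ₊₁ = dₖaₖ − mₖ, dₖ₊₁ = (n − mₖ₊₁²)/dₖ, aₖ₊₁ = ⌊(a₀+mₖ₊₁)/dₖ₊₁⌋:
  k=1: m=18, d=18, a=2
  k=2: m=18, d=1, a=36
d=1 and a=2a₀=36 at k=2, so the next step gives (m, d) = (18, 18) again — its k=1 value — and the period has length 2.

[18; 2, 36]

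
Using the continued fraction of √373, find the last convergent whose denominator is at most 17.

√373 = [19; 3, 5, 5, 3, 38, …] (period length 5).
Convergents:
  p_0/q_0 = 19/1
  p_1/q_1 = 58/3
  p_2/q_2 = 309/16
  p_3/q_3 = 1603/83
q_2 = 16 ≤ 17 < 83 = q_3, so the answer is 309/16.

309/16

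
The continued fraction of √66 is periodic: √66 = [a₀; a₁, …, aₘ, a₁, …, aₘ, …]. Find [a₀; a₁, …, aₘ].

a₀ = ⌊√66⌋ = 8.
With m₀=0, d₀=1 and mₖ₊₁ = dₖaₖ − mₖ, dₖ₊₁ = (n − mₖ₊₁²)/dₖ, aₖ₊₁ = ⌊(a₀+mₖ₊₁)/dₖ₊₁⌋:
  k=1: m=8, d=2, a=8
  k=2: m=8, d=1, a=16
d=1 and a=2a₀=16 at k=2, so the next step gives (m, d) = (8, 2) again — its k=1 value — and the period has length 2.

[8; 8, 16]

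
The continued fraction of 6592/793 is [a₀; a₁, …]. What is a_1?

6592 = 8·793 + 248   →  a_0 = 8
793 = 3·248 + 49   →  a_1 = 3

3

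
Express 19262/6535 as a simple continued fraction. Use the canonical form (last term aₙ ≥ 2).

19262 = 2*6535 + 6192
6535 = 1*6192 + 343
6192 = 18*343 + 18
343 = 19*18 + 1
18 = 18*1 + 0  (stop)
So 19262/6535 = [2; 1, 18, 19, 18].

[2; 1, 18, 19, 18]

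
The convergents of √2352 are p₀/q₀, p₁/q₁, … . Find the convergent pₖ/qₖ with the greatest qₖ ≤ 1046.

18817/388

√2352 = [48; 2, 96, …] (period length 2).
Convergents:
  p_0/q_0 = 48/1
  p_1/q_1 = 97/2
  p_2/q_2 = 9360/193
  p_3/q_3 = 18817/388
  p_4/q_4 = 1815792/37441
q_3 = 388 ≤ 1046 < 37441 = q_4, so the answer is 18817/388.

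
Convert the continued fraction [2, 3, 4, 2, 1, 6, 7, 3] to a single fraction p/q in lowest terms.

Fold from the inside: start with 3/1.
  7 + 1/3 = 22/3
  6 + 3/22 = 135/22
  1 + 22/135 = 157/135
  2 + 135/157 = 449/157
  4 + 157/449 = 1953/449
  3 + 449/1953 = 6308/1953
  2 + 1953/6308 = 14569/6308

14569/6308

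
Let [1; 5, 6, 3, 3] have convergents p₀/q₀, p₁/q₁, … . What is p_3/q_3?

117/98

Using pₖ = aₖpₖ₋₁ + pₖ₋₂, qₖ = aₖqₖ₋₁ + qₖ₋₂ (with p₋₁=1, p₋₂=0, q₋₁=0, q₋₂=1):
  k=0: a=1, p=1, q=1
  k=1: a=5, p=6, q=5
  k=2: a=6, p=37, q=31
  k=3: a=3, p=117, q=98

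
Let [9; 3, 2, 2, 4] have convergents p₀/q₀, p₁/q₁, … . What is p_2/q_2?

65/7

Using pₖ = aₖpₖ₋₁ + pₖ₋₂, qₖ = aₖqₖ₋₁ + qₖ₋₂ (with p₋₁=1, p₋₂=0, q₋₁=0, q₋₂=1):
  k=0: a=9, p=9, q=1
  k=1: a=3, p=28, q=3
  k=2: a=2, p=65, q=7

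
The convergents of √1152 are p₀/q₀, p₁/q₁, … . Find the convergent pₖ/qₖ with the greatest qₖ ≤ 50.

√1152 = [33; 1, 15, 1, 66, …] (period length 4).
Convergents:
  p_0/q_0 = 33/1
  p_1/q_1 = 34/1
  p_2/q_2 = 543/16
  p_3/q_3 = 577/17
  p_4/q_4 = 38625/1138
q_3 = 17 ≤ 50 < 1138 = q_4, so the answer is 577/17.

577/17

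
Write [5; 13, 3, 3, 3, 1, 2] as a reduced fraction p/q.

Using pₖ = aₖpₖ₋₁ + pₖ₋₂ and qₖ = aₖqₖ₋₁ + qₖ₋₂:
  k=0: a=5, p=5, q=1
  k=1: a=13, p=66, q=13
  k=2: a=3, p=203, q=40
  k=3: a=3, p=675, q=133
  k=4: a=3, p=2228, q=439
  k=5: a=1, p=2903, q=572
  k=6: a=2, p=8034, q=1583

8034/1583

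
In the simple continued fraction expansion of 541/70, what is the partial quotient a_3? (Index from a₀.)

1

541 = 7·70 + 51   →  a_0 = 7
70 = 1·51 + 19   →  a_1 = 1
51 = 2·19 + 13   →  a_2 = 2
19 = 1·13 + 6   →  a_3 = 1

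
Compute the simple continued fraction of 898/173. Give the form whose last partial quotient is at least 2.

[5; 5, 4, 8]

898 = 5·173 + 33
173 = 5·33 + 8
33 = 4·8 + 1
8 = 8·1 + 0  (stop)
So 898/173 = [5; 5, 4, 8].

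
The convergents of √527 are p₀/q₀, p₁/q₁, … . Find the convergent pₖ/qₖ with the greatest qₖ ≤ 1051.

√527 = [22; 1, 21, 1, 44, …] (period length 4).
Convergents:
  p_0/q_0 = 22/1
  p_1/q_1 = 23/1
  p_2/q_2 = 505/22
  p_3/q_3 = 528/23
  p_4/q_4 = 23737/1034
  p_5/q_5 = 24265/1057
q_4 = 1034 ≤ 1051 < 1057 = q_5, so the answer is 23737/1034.

23737/1034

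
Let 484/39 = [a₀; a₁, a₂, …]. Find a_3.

3

484 = 12·39 + 16   →  a_0 = 12
39 = 2·16 + 7   →  a_1 = 2
16 = 2·7 + 2   →  a_2 = 2
7 = 3·2 + 1   →  a_3 = 3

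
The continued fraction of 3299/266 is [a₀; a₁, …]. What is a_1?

2

3299 = 12·266 + 107   →  a_0 = 12
266 = 2·107 + 52   →  a_1 = 2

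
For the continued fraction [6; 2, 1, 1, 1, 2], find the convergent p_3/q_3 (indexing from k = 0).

32/5

Using pₖ = aₖpₖ₋₁ + pₖ₋₂, qₖ = aₖqₖ₋₁ + qₖ₋₂ (with p₋₁=1, p₋₂=0, q₋₁=0, q₋₂=1):
  k=0: a=6, p=6, q=1
  k=1: a=2, p=13, q=2
  k=2: a=1, p=19, q=3
  k=3: a=1, p=32, q=5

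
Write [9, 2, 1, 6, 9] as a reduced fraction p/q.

1711/183

Fold from the inside: start with 9/1.
  6 + 1/9 = 55/9
  1 + 9/55 = 64/55
  2 + 55/64 = 183/64
  9 + 64/183 = 1711/183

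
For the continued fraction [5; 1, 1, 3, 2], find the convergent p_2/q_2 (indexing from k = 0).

11/2

Using pₖ = aₖpₖ₋₁ + pₖ₋₂, qₖ = aₖqₖ₋₁ + qₖ₋₂ (with p₋₁=1, p₋₂=0, q₋₁=0, q₋₂=1):
  k=0: a=5, p=5, q=1
  k=1: a=1, p=6, q=1
  k=2: a=1, p=11, q=2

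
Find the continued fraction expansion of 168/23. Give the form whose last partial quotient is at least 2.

[7; 3, 3, 2]

168 = 7*23 + 7
23 = 3*7 + 2
7 = 3*2 + 1
2 = 2*1 + 0  (stop)
So 168/23 = [7; 3, 3, 2].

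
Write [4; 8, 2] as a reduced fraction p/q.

70/17

Using pₖ = aₖpₖ₋₁ + pₖ₋₂ and qₖ = aₖqₖ₋₁ + qₖ₋₂:
  k=0: a=4, p=4, q=1
  k=1: a=8, p=33, q=8
  k=2: a=2, p=70, q=17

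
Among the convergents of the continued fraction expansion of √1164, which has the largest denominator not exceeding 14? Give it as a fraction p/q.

307/9

√1164 = [34; 8, 1, 1, 16, 1, 1, 8, 68, …] (period length 8).
Convergents:
  p_0/q_0 = 34/1
  p_1/q_1 = 273/8
  p_2/q_2 = 307/9
  p_3/q_3 = 580/17
q_2 = 9 ≤ 14 < 17 = q_3, so the answer is 307/9.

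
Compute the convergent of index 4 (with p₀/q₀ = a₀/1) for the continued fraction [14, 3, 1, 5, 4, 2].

1369/96

Using pₖ = aₖpₖ₋₁ + pₖ₋₂, qₖ = aₖqₖ₋₁ + qₖ₋₂ (with p₋₁=1, p₋₂=0, q₋₁=0, q₋₂=1):
  k=0: a=14, p=14, q=1
  k=1: a=3, p=43, q=3
  k=2: a=1, p=57, q=4
  k=3: a=5, p=328, q=23
  k=4: a=4, p=1369, q=96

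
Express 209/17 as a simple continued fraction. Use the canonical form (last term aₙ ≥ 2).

209 = 12×17 + 5
17 = 3×5 + 2
5 = 2×2 + 1
2 = 2×1 + 0  (stop)
So 209/17 = [12; 3, 2, 2].

[12; 3, 2, 2]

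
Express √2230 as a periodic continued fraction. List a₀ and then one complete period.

[47; 4, 2, 18, 2, 4, 94]

a₀ = ⌊√2230⌋ = 47.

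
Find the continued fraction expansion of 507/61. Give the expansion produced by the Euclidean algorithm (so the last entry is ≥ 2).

[8; 3, 4, 1, 3]

507 = 8*61 + 19
61 = 3*19 + 4
19 = 4*4 + 3
4 = 1*3 + 1
3 = 3*1 + 0  (stop)
So 507/61 = [8; 3, 4, 1, 3].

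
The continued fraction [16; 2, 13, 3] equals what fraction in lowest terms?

Fold from the inside: start with 3/1.
  13 + 1/3 = 40/3
  2 + 3/40 = 83/40
  16 + 40/83 = 1368/83

1368/83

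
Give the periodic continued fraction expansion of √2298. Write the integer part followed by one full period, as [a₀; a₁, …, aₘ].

[47; 1, 14, 1, 94]

a₀ = ⌊√2298⌋ = 47.
With m₀=0, d₀=1 and mₖ₊₁ = dₖaₖ − mₖ, dₖ₊₁ = (n − mₖ₊₁²)/dₖ, aₖ₊₁ = ⌊(a₀+mₖ₊₁)/dₖ₊₁⌋:
  k=1: m=47, d=89, a=1
  k=2: m=42, d=6, a=14
  k=3: m=42, d=89, a=1
  k=4: m=47, d=1, a=94
d=1 and a=2a₀=94 at k=4, so the next step gives (m, d) = (47, 89) again — its k=1 value — and the period has length 4.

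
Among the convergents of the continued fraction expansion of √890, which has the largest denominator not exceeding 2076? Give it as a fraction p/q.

53371/1789

√890 = [29; 1, 4, 1, 58, …] (period length 4).
Convergents:
  p_0/q_0 = 29/1
  p_1/q_1 = 30/1
  p_2/q_2 = 149/5
  p_3/q_3 = 179/6
  p_4/q_4 = 10531/353
  p_5/q_5 = 10710/359
  p_6/q_6 = 53371/1789
  p_7/q_7 = 64081/2148
q_6 = 1789 ≤ 2076 < 2148 = q_7, so the answer is 53371/1789.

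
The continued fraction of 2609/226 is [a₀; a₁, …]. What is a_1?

1

2609 = 11·226 + 123   →  a_0 = 11
226 = 1·123 + 103   →  a_1 = 1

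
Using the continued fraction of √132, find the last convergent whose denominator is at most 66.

√132 = [11; 2, 22, …] (period length 2).
Convergents:
  p_0/q_0 = 11/1
  p_1/q_1 = 23/2
  p_2/q_2 = 517/45
  p_3/q_3 = 1057/92
q_2 = 45 ≤ 66 < 92 = q_3, so the answer is 517/45.

517/45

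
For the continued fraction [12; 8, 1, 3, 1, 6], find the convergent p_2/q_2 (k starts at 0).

Using pₖ = aₖpₖ₋₁ + pₖ₋₂, qₖ = aₖqₖ₋₁ + qₖ₋₂ (with p₋₁=1, p₋₂=0, q₋₁=0, q₋₂=1):
  k=0: a=12, p=12, q=1
  k=1: a=8, p=97, q=8
  k=2: a=1, p=109, q=9

109/9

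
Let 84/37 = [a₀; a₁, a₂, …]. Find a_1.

3

84 = 2·37 + 10   →  a_0 = 2
37 = 3·10 + 7   →  a_1 = 3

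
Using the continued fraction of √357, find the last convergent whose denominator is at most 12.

√357 = [18; 1, 8, 2, 8, 1, 36, …] (period length 6).
Convergents:
  p_0/q_0 = 18/1
  p_1/q_1 = 19/1
  p_2/q_2 = 170/9
  p_3/q_3 = 359/19
q_2 = 9 ≤ 12 < 19 = q_3, so the answer is 170/9.

170/9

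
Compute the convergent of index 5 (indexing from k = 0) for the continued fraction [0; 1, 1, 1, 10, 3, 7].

Using pₖ = aₖpₖ₋₁ + pₖ₋₂, qₖ = aₖqₖ₋₁ + qₖ₋₂ (with p₋₁=1, p₋₂=0, q₋₁=0, q₋₂=1):
  k=0: a=0, p=0, q=1
  k=1: a=1, p=1, q=1
  k=2: a=1, p=1, q=2
  k=3: a=1, p=2, q=3
  k=4: a=10, p=21, q=32
  k=5: a=3, p=65, q=99

65/99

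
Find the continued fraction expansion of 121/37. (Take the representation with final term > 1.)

121 = 3*37 + 10
37 = 3*10 + 7
10 = 1*7 + 3
7 = 2*3 + 1
3 = 3*1 + 0  (stop)
So 121/37 = [3; 3, 1, 2, 3].

[3; 3, 1, 2, 3]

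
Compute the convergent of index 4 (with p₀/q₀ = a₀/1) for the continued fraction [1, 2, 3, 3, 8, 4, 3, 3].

274/191

Using pₖ = aₖpₖ₋₁ + pₖ₋₂, qₖ = aₖqₖ₋₁ + qₖ₋₂ (with p₋₁=1, p₋₂=0, q₋₁=0, q₋₂=1):
  k=0: a=1, p=1, q=1
  k=1: a=2, p=3, q=2
  k=2: a=3, p=10, q=7
  k=3: a=3, p=33, q=23
  k=4: a=8, p=274, q=191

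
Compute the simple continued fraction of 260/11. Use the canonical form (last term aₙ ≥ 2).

260 = 23·11 + 7
11 = 1·7 + 4
7 = 1·4 + 3
4 = 1·3 + 1
3 = 3·1 + 0  (stop)
So 260/11 = [23; 1, 1, 1, 3].

[23; 1, 1, 1, 3]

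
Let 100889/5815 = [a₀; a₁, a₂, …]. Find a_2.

100889 = 17·5815 + 2034   →  a_0 = 17
5815 = 2·2034 + 1747   →  a_1 = 2
2034 = 1·1747 + 287   →  a_2 = 1

1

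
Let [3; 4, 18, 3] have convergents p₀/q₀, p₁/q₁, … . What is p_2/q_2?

237/73

Using pₖ = aₖpₖ₋₁ + pₖ₋₂, qₖ = aₖqₖ₋₁ + qₖ₋₂ (with p₋₁=1, p₋₂=0, q₋₁=0, q₋₂=1):
  k=0: a=3, p=3, q=1
  k=1: a=4, p=13, q=4
  k=2: a=18, p=237, q=73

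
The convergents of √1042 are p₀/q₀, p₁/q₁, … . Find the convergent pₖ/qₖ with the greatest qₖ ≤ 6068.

√1042 = [32; 3, 1, 1, 3, 64, …] (period length 5).
Convergents:
  p_0/q_0 = 32/1
  p_1/q_1 = 97/3
  p_2/q_2 = 129/4
  p_3/q_3 = 226/7
  p_4/q_4 = 807/25
  p_5/q_5 = 51874/1607
  p_6/q_6 = 156429/4846
  p_7/q_7 = 208303/6453
q_6 = 4846 ≤ 6068 < 6453 = q_7, so the answer is 156429/4846.

156429/4846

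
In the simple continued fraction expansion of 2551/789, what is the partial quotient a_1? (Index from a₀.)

4

2551 = 3·789 + 184   →  a_0 = 3
789 = 4·184 + 53   →  a_1 = 4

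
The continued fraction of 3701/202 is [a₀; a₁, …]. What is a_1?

3

3701 = 18·202 + 65   →  a_0 = 18
202 = 3·65 + 7   →  a_1 = 3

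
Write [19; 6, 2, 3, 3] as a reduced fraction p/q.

2835/148

Fold from the inside: start with 3/1.
  3 + 1/3 = 10/3
  2 + 3/10 = 23/10
  6 + 10/23 = 148/23
  19 + 23/148 = 2835/148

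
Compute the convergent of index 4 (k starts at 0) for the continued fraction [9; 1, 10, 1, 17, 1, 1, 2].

Using pₖ = aₖpₖ₋₁ + pₖ₋₂, qₖ = aₖqₖ₋₁ + qₖ₋₂ (with p₋₁=1, p₋₂=0, q₋₁=0, q₋₂=1):
  k=0: a=9, p=9, q=1
  k=1: a=1, p=10, q=1
  k=2: a=10, p=109, q=11
  k=3: a=1, p=119, q=12
  k=4: a=17, p=2132, q=215

2132/215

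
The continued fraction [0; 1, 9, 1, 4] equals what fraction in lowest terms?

Fold from the inside: start with 4/1.
  1 + 1/4 = 5/4
  9 + 4/5 = 49/5
  1 + 5/49 = 54/49
  0 + 49/54 = 49/54

49/54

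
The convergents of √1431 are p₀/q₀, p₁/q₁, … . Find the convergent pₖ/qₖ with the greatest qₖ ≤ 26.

227/6

√1431 = [37; 1, 4, 1, 4, 1, 74, …] (period length 6).
Convergents:
  p_0/q_0 = 37/1
  p_1/q_1 = 38/1
  p_2/q_2 = 189/5
  p_3/q_3 = 227/6
  p_4/q_4 = 1097/29
q_3 = 6 ≤ 26 < 29 = q_4, so the answer is 227/6.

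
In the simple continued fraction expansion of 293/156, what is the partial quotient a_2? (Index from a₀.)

7

293 = 1·156 + 137   →  a_0 = 1
156 = 1·137 + 19   →  a_1 = 1
137 = 7·19 + 4   →  a_2 = 7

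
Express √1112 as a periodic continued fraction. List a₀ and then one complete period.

a₀ = ⌊√1112⌋ = 33.
With m₀=0, d₀=1 and mₖ₊₁ = dₖaₖ − mₖ, dₖ₊₁ = (n − mₖ₊₁²)/dₖ, aₖ₊₁ = ⌊(a₀+mₖ₊₁)/dₖ₊₁⌋:
  k=1: m=33, d=23, a=2
  k=2: m=13, d=41, a=1
  k=3: m=28, d=8, a=7
  k=4: m=28, d=41, a=1
  k=5: m=13, d=23, a=2
  k=6: m=33, d=1, a=66
d=1 and a=2a₀=66 at k=6, so the next step gives (m, d) = (33, 23) again — its k=1 value — and the period has length 6.

[33; 2, 1, 7, 1, 2, 66]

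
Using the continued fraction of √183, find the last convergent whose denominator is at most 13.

√183 = [13; 1, 1, 8, 1, 1, 26, …] (period length 6).
Convergents:
  p_0/q_0 = 13/1
  p_1/q_1 = 14/1
  p_2/q_2 = 27/2
  p_3/q_3 = 230/17
q_2 = 2 ≤ 13 < 17 = q_3, so the answer is 27/2.

27/2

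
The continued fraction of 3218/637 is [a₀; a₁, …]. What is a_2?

3

3218 = 5·637 + 33   →  a_0 = 5
637 = 19·33 + 10   →  a_1 = 19
33 = 3·10 + 3   →  a_2 = 3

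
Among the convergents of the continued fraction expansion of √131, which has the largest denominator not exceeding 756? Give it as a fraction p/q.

√131 = [11; 2, 4, 11, 4, 2, 22, …] (period length 6).
Convergents:
  p_0/q_0 = 11/1
  p_1/q_1 = 23/2
  p_2/q_2 = 103/9
  p_3/q_3 = 1156/101
  p_4/q_4 = 4727/413
  p_5/q_5 = 10610/927
q_4 = 413 ≤ 756 < 927 = q_5, so the answer is 4727/413.

4727/413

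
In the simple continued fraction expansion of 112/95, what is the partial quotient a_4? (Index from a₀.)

2

112 = 1·95 + 17   →  a_0 = 1
95 = 5·17 + 10   →  a_1 = 5
17 = 1·10 + 7   →  a_2 = 1
10 = 1·7 + 3   →  a_3 = 1
7 = 2·3 + 1   →  a_4 = 2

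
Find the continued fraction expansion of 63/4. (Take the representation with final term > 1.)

63 = 15*4 + 3
4 = 1*3 + 1
3 = 3*1 + 0  (stop)
So 63/4 = [15; 1, 3].

[15; 1, 3]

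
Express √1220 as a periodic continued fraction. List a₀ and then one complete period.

[34; 1, 12, 1, 68]

a₀ = ⌊√1220⌋ = 34.
With m₀=0, d₀=1 and mₖ₊₁ = dₖaₖ − mₖ, dₖ₊₁ = (n − mₖ₊₁²)/dₖ, aₖ₊₁ = ⌊(a₀+mₖ₊₁)/dₖ₊₁⌋:
  k=1: m=34, d=64, a=1
  k=2: m=30, d=5, a=12
  k=3: m=30, d=64, a=1
  k=4: m=34, d=1, a=68
d=1 and a=2a₀=68 at k=4, so the next step gives (m, d) = (34, 64) again — its k=1 value — and the period has length 4.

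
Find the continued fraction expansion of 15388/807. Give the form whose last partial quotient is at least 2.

15388 = 19·807 + 55
807 = 14·55 + 37
55 = 1·37 + 18
37 = 2·18 + 1
18 = 18·1 + 0  (stop)
So 15388/807 = [19; 14, 1, 2, 18].

[19; 14, 1, 2, 18]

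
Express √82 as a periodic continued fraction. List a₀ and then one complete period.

a₀ = ⌊√82⌋ = 9.
With m₀=0, d₀=1 and mₖ₊₁ = dₖaₖ − mₖ, dₖ₊₁ = (n − mₖ₊₁²)/dₖ, aₖ₊₁ = ⌊(a₀+mₖ₊₁)/dₖ₊₁⌋:
  k=1: m=9, d=1, a=18
d=1 and a=2a₀=18 at k=1, so the next step gives (m, d) = (9, 1) again — its k=1 value — and the period has length 1.

[9; 18]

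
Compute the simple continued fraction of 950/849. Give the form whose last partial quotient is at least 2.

[1; 8, 2, 2, 6, 3]

950 = 1×849 + 101
849 = 8×101 + 41
101 = 2×41 + 19
41 = 2×19 + 3
19 = 6×3 + 1
3 = 3×1 + 0  (stop)
So 950/849 = [1; 8, 2, 2, 6, 3].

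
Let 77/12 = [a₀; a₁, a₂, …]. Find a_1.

2

77 = 6·12 + 5   →  a_0 = 6
12 = 2·5 + 2   →  a_1 = 2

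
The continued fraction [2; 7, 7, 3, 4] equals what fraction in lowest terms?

1451/678

Using pₖ = aₖpₖ₋₁ + pₖ₋₂ and qₖ = aₖqₖ₋₁ + qₖ₋₂:
  k=0: a=2, p=2, q=1
  k=1: a=7, p=15, q=7
  k=2: a=7, p=107, q=50
  k=3: a=3, p=336, q=157
  k=4: a=4, p=1451, q=678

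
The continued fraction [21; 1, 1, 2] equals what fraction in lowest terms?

108/5

Using pₖ = aₖpₖ₋₁ + pₖ₋₂ and qₖ = aₖqₖ₋₁ + qₖ₋₂:
  k=0: a=21, p=21, q=1
  k=1: a=1, p=22, q=1
  k=2: a=1, p=43, q=2
  k=3: a=2, p=108, q=5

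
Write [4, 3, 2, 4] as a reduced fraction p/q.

Fold from the inside: start with 4/1.
  2 + 1/4 = 9/4
  3 + 4/9 = 31/9
  4 + 9/31 = 133/31

133/31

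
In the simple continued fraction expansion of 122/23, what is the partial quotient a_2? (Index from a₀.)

122 = 5·23 + 7   →  a_0 = 5
23 = 3·7 + 2   →  a_1 = 3
7 = 3·2 + 1   →  a_2 = 3

3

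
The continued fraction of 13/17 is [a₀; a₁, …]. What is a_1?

13 = 0·17 + 13   →  a_0 = 0
17 = 1·13 + 4   →  a_1 = 1

1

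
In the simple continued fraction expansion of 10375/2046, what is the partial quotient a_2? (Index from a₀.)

10375 = 5·2046 + 145   →  a_0 = 5
2046 = 14·145 + 16   →  a_1 = 14
145 = 9·16 + 1   →  a_2 = 9

9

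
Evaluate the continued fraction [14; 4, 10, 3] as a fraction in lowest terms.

1809/127

Using pₖ = aₖpₖ₋₁ + pₖ₋₂ and qₖ = aₖqₖ₋₁ + qₖ₋₂:
  k=0: a=14, p=14, q=1
  k=1: a=4, p=57, q=4
  k=2: a=10, p=584, q=41
  k=3: a=3, p=1809, q=127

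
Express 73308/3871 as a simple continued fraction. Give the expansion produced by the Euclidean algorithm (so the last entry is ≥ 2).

73308 = 18*3871 + 3630
3871 = 1*3630 + 241
3630 = 15*241 + 15
241 = 16*15 + 1
15 = 15*1 + 0  (stop)
So 73308/3871 = [18; 1, 15, 16, 15].

[18; 1, 15, 16, 15]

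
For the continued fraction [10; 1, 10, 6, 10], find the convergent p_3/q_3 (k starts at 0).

731/67

Using pₖ = aₖpₖ₋₁ + pₖ₋₂, qₖ = aₖqₖ₋₁ + qₖ₋₂ (with p₋₁=1, p₋₂=0, q₋₁=0, q₋₂=1):
  k=0: a=10, p=10, q=1
  k=1: a=1, p=11, q=1
  k=2: a=10, p=120, q=11
  k=3: a=6, p=731, q=67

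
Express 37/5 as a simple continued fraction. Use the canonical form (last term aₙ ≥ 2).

[7; 2, 2]

37 = 7×5 + 2
5 = 2×2 + 1
2 = 2×1 + 0  (stop)
So 37/5 = [7; 2, 2].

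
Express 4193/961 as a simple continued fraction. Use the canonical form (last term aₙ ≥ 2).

[4; 2, 1, 3, 17, 5]

4193 = 4*961 + 349
961 = 2*349 + 263
349 = 1*263 + 86
263 = 3*86 + 5
86 = 17*5 + 1
5 = 5*1 + 0  (stop)
So 4193/961 = [4; 2, 1, 3, 17, 5].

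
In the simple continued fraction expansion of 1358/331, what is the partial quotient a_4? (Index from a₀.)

1

1358 = 4·331 + 34   →  a_0 = 4
331 = 9·34 + 25   →  a_1 = 9
34 = 1·25 + 9   →  a_2 = 1
25 = 2·9 + 7   →  a_3 = 2
9 = 1·7 + 2   →  a_4 = 1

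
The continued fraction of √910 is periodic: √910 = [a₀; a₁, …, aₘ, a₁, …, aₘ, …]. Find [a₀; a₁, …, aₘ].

a₀ = ⌊√910⌋ = 30.
With m₀=0, d₀=1 and mₖ₊₁ = dₖaₖ − mₖ, dₖ₊₁ = (n − mₖ₊₁²)/dₖ, aₖ₊₁ = ⌊(a₀+mₖ₊₁)/dₖ₊₁⌋:
  k=1: m=30, d=10, a=6
  k=2: m=30, d=1, a=60
d=1 and a=2a₀=60 at k=2, so the next step gives (m, d) = (30, 10) again — its k=1 value — and the period has length 2.

[30; 6, 60]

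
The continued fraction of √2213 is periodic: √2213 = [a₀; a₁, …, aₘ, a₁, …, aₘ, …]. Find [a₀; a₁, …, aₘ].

a₀ = ⌊√2213⌋ = 47.
With m₀=0, d₀=1 and mₖ₊₁ = dₖaₖ − mₖ, dₖ₊₁ = (n − mₖ₊₁²)/dₖ, aₖ₊₁ = ⌊(a₀+mₖ₊₁)/dₖ₊₁⌋:
  k=1: m=47, d=4, a=23
  k=2: m=45, d=47, a=1
  k=3: m=2, d=47, a=1
  k=4: m=45, d=4, a=23
  k=5: m=47, d=1, a=94
d=1 and a=2a₀=94 at k=5, so the next step gives (m, d) = (47, 4) again — its k=1 value — and the period has length 5.

[47; 23, 1, 1, 23, 94]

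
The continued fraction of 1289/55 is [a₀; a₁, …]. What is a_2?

1289 = 23·55 + 24   →  a_0 = 23
55 = 2·24 + 7   →  a_1 = 2
24 = 3·7 + 3   →  a_2 = 3

3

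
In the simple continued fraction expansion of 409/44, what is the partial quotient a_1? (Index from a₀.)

409 = 9·44 + 13   →  a_0 = 9
44 = 3·13 + 5   →  a_1 = 3

3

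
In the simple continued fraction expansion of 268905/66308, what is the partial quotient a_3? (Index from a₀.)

1

268905 = 4·66308 + 3673   →  a_0 = 4
66308 = 18·3673 + 194   →  a_1 = 18
3673 = 18·194 + 181   →  a_2 = 18
194 = 1·181 + 13   →  a_3 = 1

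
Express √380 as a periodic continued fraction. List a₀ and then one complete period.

a₀ = ⌊√380⌋ = 19.
With m₀=0, d₀=1 and mₖ₊₁ = dₖaₖ − mₖ, dₖ₊₁ = (n − mₖ₊₁²)/dₖ, aₖ₊₁ = ⌊(a₀+mₖ₊₁)/dₖ₊₁⌋:
  k=1: m=19, d=19, a=2
  k=2: m=19, d=1, a=38
d=1 and a=2a₀=38 at k=2, so the next step gives (m, d) = (19, 19) again — its k=1 value — and the period has length 2.

[19; 2, 38]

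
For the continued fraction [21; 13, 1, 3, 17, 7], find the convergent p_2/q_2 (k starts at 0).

Using pₖ = aₖpₖ₋₁ + pₖ₋₂, qₖ = aₖqₖ₋₁ + qₖ₋₂ (with p₋₁=1, p₋₂=0, q₋₁=0, q₋₂=1):
  k=0: a=21, p=21, q=1
  k=1: a=13, p=274, q=13
  k=2: a=1, p=295, q=14

295/14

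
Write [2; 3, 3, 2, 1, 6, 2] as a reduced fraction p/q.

1094/475

Fold from the inside: start with 2/1.
  6 + 1/2 = 13/2
  1 + 2/13 = 15/13
  2 + 13/15 = 43/15
  3 + 15/43 = 144/43
  3 + 43/144 = 475/144
  2 + 144/475 = 1094/475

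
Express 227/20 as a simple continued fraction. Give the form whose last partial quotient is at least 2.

227 = 11·20 + 7
20 = 2·7 + 6
7 = 1·6 + 1
6 = 6·1 + 0  (stop)
So 227/20 = [11; 2, 1, 6].

[11; 2, 1, 6]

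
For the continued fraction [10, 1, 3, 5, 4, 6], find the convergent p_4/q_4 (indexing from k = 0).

Using pₖ = aₖpₖ₋₁ + pₖ₋₂, qₖ = aₖqₖ₋₁ + qₖ₋₂ (with p₋₁=1, p₋₂=0, q₋₁=0, q₋₂=1):
  k=0: a=10, p=10, q=1
  k=1: a=1, p=11, q=1
  k=2: a=3, p=43, q=4
  k=3: a=5, p=226, q=21
  k=4: a=4, p=947, q=88

947/88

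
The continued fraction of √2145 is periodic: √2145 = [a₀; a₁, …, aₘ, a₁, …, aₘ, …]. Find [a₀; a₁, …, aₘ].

[46; 3, 5, 2, 5, 3, 92]

a₀ = ⌊√2145⌋ = 46.
With m₀=0, d₀=1 and mₖ₊₁ = dₖaₖ − mₖ, dₖ₊₁ = (n − mₖ₊₁²)/dₖ, aₖ₊₁ = ⌊(a₀+mₖ₊₁)/dₖ₊₁⌋:
  k=1: m=46, d=29, a=3
  k=2: m=41, d=16, a=5
  k=3: m=39, d=39, a=2
  k=4: m=39, d=16, a=5
  k=5: m=41, d=29, a=3
  k=6: m=46, d=1, a=92
d=1 and a=2a₀=92 at k=6, so the next step gives (m, d) = (46, 29) again — its k=1 value — and the period has length 6.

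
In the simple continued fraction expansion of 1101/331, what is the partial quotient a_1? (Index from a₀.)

3

1101 = 3·331 + 108   →  a_0 = 3
331 = 3·108 + 7   →  a_1 = 3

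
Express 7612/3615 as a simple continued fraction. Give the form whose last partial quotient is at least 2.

7612 = 2×3615 + 382
3615 = 9×382 + 177
382 = 2×177 + 28
177 = 6×28 + 9
28 = 3×9 + 1
9 = 9×1 + 0  (stop)
So 7612/3615 = [2; 9, 2, 6, 3, 9].

[2; 9, 2, 6, 3, 9]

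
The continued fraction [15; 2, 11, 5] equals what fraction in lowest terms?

Using pₖ = aₖpₖ₋₁ + pₖ₋₂ and qₖ = aₖqₖ₋₁ + qₖ₋₂:
  k=0: a=15, p=15, q=1
  k=1: a=2, p=31, q=2
  k=2: a=11, p=356, q=23
  k=3: a=5, p=1811, q=117

1811/117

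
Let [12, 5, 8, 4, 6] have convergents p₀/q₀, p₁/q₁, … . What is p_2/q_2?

500/41

Using pₖ = aₖpₖ₋₁ + pₖ₋₂, qₖ = aₖqₖ₋₁ + qₖ₋₂ (with p₋₁=1, p₋₂=0, q₋₁=0, q₋₂=1):
  k=0: a=12, p=12, q=1
  k=1: a=5, p=61, q=5
  k=2: a=8, p=500, q=41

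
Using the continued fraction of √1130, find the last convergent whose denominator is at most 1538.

√1130 = [33; 1, 1, 1, 1, 1, 1, 66, …] (period length 7).
Convergents:
  p_0/q_0 = 33/1
  p_1/q_1 = 34/1
  p_2/q_2 = 67/2
  p_3/q_3 = 101/3
  p_4/q_4 = 168/5
  p_5/q_5 = 269/8
  p_6/q_6 = 437/13
  p_7/q_7 = 29111/866
  p_8/q_8 = 29548/879
  p_9/q_9 = 58659/1745
q_8 = 879 ≤ 1538 < 1745 = q_9, so the answer is 29548/879.

29548/879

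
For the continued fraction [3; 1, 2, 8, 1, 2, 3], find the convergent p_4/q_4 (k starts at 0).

Using pₖ = aₖpₖ₋₁ + pₖ₋₂, qₖ = aₖqₖ₋₁ + qₖ₋₂ (with p₋₁=1, p₋₂=0, q₋₁=0, q₋₂=1):
  k=0: a=3, p=3, q=1
  k=1: a=1, p=4, q=1
  k=2: a=2, p=11, q=3
  k=3: a=8, p=92, q=25
  k=4: a=1, p=103, q=28

103/28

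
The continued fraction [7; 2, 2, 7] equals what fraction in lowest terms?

Using pₖ = aₖpₖ₋₁ + pₖ₋₂ and qₖ = aₖqₖ₋₁ + qₖ₋₂:
  k=0: a=7, p=7, q=1
  k=1: a=2, p=15, q=2
  k=2: a=2, p=37, q=5
  k=3: a=7, p=274, q=37

274/37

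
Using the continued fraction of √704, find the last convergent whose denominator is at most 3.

53/2

√704 = [26; 1, 1, 7, 13, 7, 1, 1, 52, …] (period length 8).
Convergents:
  p_0/q_0 = 26/1
  p_1/q_1 = 27/1
  p_2/q_2 = 53/2
  p_3/q_3 = 398/15
q_2 = 2 ≤ 3 < 15 = q_3, so the answer is 53/2.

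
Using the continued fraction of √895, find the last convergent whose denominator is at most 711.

√895 = [29; 1, 10, 1, 58, …] (period length 4).
Convergents:
  p_0/q_0 = 29/1
  p_1/q_1 = 30/1
  p_2/q_2 = 329/11
  p_3/q_3 = 359/12
  p_4/q_4 = 21151/707
  p_5/q_5 = 21510/719
q_4 = 707 ≤ 711 < 719 = q_5, so the answer is 21151/707.

21151/707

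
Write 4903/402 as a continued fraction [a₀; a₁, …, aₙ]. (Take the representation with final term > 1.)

[12; 5, 11, 3, 2]

4903 = 12*402 + 79
402 = 5*79 + 7
79 = 11*7 + 2
7 = 3*2 + 1
2 = 2*1 + 0  (stop)
So 4903/402 = [12; 5, 11, 3, 2].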